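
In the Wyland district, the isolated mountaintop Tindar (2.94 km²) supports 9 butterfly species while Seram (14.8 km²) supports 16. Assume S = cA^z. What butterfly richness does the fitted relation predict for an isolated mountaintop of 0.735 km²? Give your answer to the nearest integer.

z = ln(16/9) / ln(14.8/2.94) = 0.5754 / 1.6162 = 0.3560
c = 9 / 2.94^0.3560 = 9 / 1.468 = 6.131
S₃ = 6.131 × 0.735^0.3560 = 6.131 × 0.8962 ≈ 5.494

5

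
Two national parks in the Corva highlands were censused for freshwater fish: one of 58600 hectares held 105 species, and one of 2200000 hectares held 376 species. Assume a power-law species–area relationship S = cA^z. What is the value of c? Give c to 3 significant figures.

z = ln(S₂/S₁) / ln(A₂/A₁) = ln(376/105) / ln(2200000/58600) = 1.2756 / 3.6255 = 0.3519
c = S₁ / A₁^z = 105 / 58600^0.3519 = 105 / 47.6 = 2.206

2.21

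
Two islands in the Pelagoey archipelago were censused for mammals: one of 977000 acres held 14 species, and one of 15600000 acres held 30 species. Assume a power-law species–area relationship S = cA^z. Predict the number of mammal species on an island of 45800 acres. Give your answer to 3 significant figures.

z = ln(30/14) / ln(15600000/977000) = 0.7621 / 2.7705 = 0.2751
c = 14 / 977000^0.2751 = 14 / 44.44 = 0.3151
S₃ = 0.3151 × 45800^0.2751 = 0.3151 × 19.15 ≈ 6.033

6.03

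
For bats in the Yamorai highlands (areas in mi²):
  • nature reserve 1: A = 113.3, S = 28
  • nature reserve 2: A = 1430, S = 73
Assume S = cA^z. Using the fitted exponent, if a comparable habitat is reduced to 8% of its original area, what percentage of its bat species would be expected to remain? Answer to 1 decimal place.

z = ln(73/28) / ln(1430/113.3) = 0.9583 / 2.5354 = 0.3780
S_new/S_old = (A_new/A_old)^z = 0.08^0.3780 = exp(0.3780 × -2.5257) = 0.385

38.5%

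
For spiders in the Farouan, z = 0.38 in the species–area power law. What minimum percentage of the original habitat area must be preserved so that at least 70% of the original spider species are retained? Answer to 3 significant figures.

39.1%

Need (A_new/A_old)^0.38 = 0.7, so A_new/A_old = 0.7^(1/0.38) = 0.7^2.632
ln(A_new/A_old) = ln 0.7 / 0.38 = -0.3567 / 0.38 = -0.9386
A_new/A_old = e^-0.9386 ≈ 0.3912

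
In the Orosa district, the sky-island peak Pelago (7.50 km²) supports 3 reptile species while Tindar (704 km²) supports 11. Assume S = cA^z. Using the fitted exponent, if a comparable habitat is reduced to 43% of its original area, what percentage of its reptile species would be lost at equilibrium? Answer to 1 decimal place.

z = ln(11/3) / ln(704/7.5) = 1.2993 / 4.5419 = 0.2861
S_new/S_old = (A_new/A_old)^z = 0.43^0.2861 = exp(0.2861 × -0.8440) = 0.7855
Fraction lost = 1 − 0.7855 = 0.2145

21.4%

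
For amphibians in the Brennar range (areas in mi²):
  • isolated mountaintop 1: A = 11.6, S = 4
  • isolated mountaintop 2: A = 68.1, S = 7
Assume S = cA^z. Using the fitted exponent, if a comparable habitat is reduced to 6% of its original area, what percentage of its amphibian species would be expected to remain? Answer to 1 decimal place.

z = ln(7/4) / ln(68.1/11.6) = 0.5596 / 1.7700 = 0.3162
S_new/S_old = (A_new/A_old)^z = 0.06^0.3162 = exp(0.3162 × -2.8134) = 0.4109

41.1%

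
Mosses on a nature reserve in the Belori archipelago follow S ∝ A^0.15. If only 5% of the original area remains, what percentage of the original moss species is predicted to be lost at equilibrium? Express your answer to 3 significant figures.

36.2%

S_new/S_old = (A_new/A_old)^z = 0.05^0.15
= exp(0.15 × ln 0.05) = exp(0.15 × -2.9957) = exp(-0.4494) ≈ 0.638
Fraction lost = 1 − 0.638 = 0.362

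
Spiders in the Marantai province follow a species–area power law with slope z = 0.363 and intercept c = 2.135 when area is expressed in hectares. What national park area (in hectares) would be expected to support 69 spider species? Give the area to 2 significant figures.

14000 hectares

69 = 2.135 × A^0.363  ⇒  A^0.363 = 69/2.135 = 32.32
ln A = ln(32.32) / 0.363 = 3.4756 / 0.363 = 9.5748
A = e^9.5748 ≈ 14397 hectares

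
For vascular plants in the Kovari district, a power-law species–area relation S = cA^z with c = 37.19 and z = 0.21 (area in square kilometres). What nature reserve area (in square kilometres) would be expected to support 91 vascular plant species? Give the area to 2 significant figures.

71 square kilometres

91 = 37.19 × A^0.21  ⇒  A^0.21 = 91/37.19 = 2.447
ln A = ln(2.447) / 0.21 = 0.8948 / 0.21 = 4.2610
A = e^4.2610 ≈ 70.88 square kilometres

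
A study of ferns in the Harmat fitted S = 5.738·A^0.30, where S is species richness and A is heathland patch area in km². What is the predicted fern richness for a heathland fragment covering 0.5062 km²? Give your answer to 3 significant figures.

S = 5.738 × 0.5062^0.3
ln S = ln 5.738 + 0.3 × ln 0.5062 = 1.7471 + 0.3 × -0.6808 = 1.5429
S = e^1.5429 ≈ 4.678

4.68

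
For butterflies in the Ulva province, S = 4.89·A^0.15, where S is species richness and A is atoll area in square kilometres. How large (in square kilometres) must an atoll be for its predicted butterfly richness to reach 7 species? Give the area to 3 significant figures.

10.9 square kilometres

7 = 4.89 × A^0.15  ⇒  A^0.15 = 7/4.89 = 1.431
ln A = ln(1.431) / 0.15 = 0.3587 / 0.15 = 2.3915
A = e^2.3915 ≈ 10.93 square kilometres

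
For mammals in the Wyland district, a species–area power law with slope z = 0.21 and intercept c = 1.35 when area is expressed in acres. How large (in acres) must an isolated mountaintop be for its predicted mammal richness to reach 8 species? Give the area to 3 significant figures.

4780 acres

8 = 1.35 × A^0.21  ⇒  A^0.21 = 8/1.35 = 5.926
ln A = ln(5.926) / 0.21 = 1.7793 / 0.21 = 8.4730
A = e^8.4730 ≈ 4784 acres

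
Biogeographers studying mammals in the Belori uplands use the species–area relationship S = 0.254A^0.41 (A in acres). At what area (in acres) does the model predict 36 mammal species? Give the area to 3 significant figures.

36 = 0.254 × A^0.41  ⇒  A^0.41 = 36/0.254 = 141.7
ln A = ln(141.7) / 0.41 = 4.9539 / 0.41 = 12.0828
A = e^12.0828 ≈ 176801 acres

177000 acres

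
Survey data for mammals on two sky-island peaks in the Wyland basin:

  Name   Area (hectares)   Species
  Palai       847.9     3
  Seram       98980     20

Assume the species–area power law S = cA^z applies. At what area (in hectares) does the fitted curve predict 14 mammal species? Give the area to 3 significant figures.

40400 hectares

z = ln(20/3) / ln(98980/847.9) = 1.8971 / 4.7599 = 0.3986
c = 3 / 847.9^0.3986 = 3 / 14.69 = 0.2042
A = (14/0.2042)^(1/0.3986) ⇒ ln A = ln(68.57)/0.3986 = 10.6078
A = e^10.6078 ≈ 40448 hectares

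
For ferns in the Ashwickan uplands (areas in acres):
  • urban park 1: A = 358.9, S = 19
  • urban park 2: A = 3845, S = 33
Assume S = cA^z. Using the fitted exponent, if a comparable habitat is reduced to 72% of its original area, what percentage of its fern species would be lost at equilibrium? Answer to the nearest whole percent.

z = ln(33/19) / ln(3845/358.9) = 0.5521 / 2.3715 = 0.2328
S_new/S_old = (A_new/A_old)^z = 0.72^0.2328 = exp(0.2328 × -0.3285) = 0.9264
Fraction lost = 1 − 0.9264 = 0.07362

7%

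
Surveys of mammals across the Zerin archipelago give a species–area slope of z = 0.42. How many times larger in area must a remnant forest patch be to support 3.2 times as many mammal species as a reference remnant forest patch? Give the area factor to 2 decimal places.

(A₂/A₁)^0.42 = 3.2, so A₂/A₁ = 3.2^(1/0.42) = 3.2^2.381
ln(A₂/A₁) = ln 3.2 / 0.42 = 1.1632 / 0.42 = 2.7694
A₂/A₁ = e^2.7694 ≈ 15.95

15.95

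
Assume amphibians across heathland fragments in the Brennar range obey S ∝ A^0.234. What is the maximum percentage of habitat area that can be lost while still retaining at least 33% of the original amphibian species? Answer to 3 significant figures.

Need (A_new/A_old)^0.234 = 0.33, so A_new/A_old = 0.33^(1/0.234) = 0.33^4.274
ln(A_new/A_old) = ln 0.33 / 0.234 = -1.1087 / 0.234 = -4.7379
A_new/A_old = e^-4.7379 ≈ 0.008757
Fraction that can be lost = 1 − 0.008757 = 0.9912

99.1%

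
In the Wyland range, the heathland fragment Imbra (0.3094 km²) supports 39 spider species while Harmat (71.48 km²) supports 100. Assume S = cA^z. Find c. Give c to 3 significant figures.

z = ln(S₂/S₁) / ln(A₂/A₁) = ln(100/39) / ln(71.48/0.3094) = 0.9416 / 5.4425 = 0.1730
c = S₁ / A₁^z = 39 / 0.3094^0.1730 = 39 / 0.8163 = 47.78

47.8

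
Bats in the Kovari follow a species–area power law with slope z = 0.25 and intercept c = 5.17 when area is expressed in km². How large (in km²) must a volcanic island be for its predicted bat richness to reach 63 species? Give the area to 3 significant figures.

63 = 5.17 × A^0.25  ⇒  A^0.25 = 63/5.17 = 12.19
ln A = ln(12.19) / 0.25 = 2.5003 / 0.25 = 10.0010
A = e^10.0010 ≈ 22050 km²

22000 km²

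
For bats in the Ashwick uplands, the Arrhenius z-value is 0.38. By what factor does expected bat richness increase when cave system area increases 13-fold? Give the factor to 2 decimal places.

2.65

S₂/S₁ = (A₂/A₁)^z = 13^0.38
ln(S₂/S₁) = 0.38 × ln 13 = 0.38 × 2.5649 = 0.9747
S₂/S₁ = e^0.9747 ≈ 2.65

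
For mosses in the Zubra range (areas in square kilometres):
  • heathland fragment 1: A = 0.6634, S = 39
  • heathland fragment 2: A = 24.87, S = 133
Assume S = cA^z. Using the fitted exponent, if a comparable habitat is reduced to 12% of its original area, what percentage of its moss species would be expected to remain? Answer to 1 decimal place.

48.8%

z = ln(133/39) / ln(24.87/0.6634) = 1.2268 / 3.6240 = 0.3385
S_new/S_old = (A_new/A_old)^z = 0.12^0.3385 = exp(0.3385 × -2.1203) = 0.4879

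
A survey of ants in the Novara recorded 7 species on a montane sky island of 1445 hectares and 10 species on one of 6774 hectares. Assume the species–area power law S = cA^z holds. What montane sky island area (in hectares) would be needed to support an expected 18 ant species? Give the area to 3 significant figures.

86400 hectares

z = ln(10/7) / ln(6774/1445) = 0.3567 / 1.5450 = 0.2309
c = 7 / 1445^0.2309 = 7 / 5.364 = 1.305
A = (18/1.305)^(1/0.2309) ⇒ ln A = ln(13.79)/0.2309 = 11.3669
A = e^11.3669 ≈ 86415 hectares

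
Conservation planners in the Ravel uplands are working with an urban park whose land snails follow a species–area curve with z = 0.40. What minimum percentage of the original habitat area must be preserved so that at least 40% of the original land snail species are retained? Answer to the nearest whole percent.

10%

Need (A_new/A_old)^0.4 = 0.4, so A_new/A_old = 0.4^(1/0.4) = 0.4^2.5
ln(A_new/A_old) = ln 0.4 / 0.4 = -0.9163 / 0.4 = -2.2907
A_new/A_old = e^-2.2907 ≈ 0.1012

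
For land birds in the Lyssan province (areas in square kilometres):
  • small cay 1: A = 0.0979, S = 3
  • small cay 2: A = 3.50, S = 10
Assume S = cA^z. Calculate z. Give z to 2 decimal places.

Taking logs: ln S = ln c + z ln A, so z = (ln S₂ − ln S₁)/(ln A₂ − ln A₁).
z = ln(10/3) / ln(3.5/0.0979) = ln(3.333) / ln(35.75) = 1.2040 / 3.5766 = 0.3366

0.34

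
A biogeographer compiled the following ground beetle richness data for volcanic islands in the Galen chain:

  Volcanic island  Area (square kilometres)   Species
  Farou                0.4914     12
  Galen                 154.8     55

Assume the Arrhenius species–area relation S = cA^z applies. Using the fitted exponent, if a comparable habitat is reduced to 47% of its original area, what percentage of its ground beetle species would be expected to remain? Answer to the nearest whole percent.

z = ln(55/12) / ln(154.8/0.4914) = 1.5224 / 5.7526 = 0.2646
S_new/S_old = (A_new/A_old)^z = 0.47^0.2646 = exp(0.2646 × -0.7550) = 0.8189

82%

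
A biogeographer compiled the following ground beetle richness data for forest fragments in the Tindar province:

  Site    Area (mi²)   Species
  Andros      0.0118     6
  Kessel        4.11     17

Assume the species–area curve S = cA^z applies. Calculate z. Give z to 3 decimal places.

Taking logs: ln S = ln c + z ln A, so z = (ln S₂ − ln S₁)/(ln A₂ − ln A₁).
z = ln(17/6) / ln(4.11/0.0118) = ln(2.833) / ln(348.3) = 1.0415 / 5.8531 = 0.1779

0.178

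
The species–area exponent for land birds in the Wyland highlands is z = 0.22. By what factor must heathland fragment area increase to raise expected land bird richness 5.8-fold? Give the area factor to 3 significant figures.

2950

(A₂/A₁)^0.22 = 5.8, so A₂/A₁ = 5.8^(1/0.22) = 5.8^4.545
ln(A₂/A₁) = ln 5.8 / 0.22 = 1.7579 / 0.22 = 7.9903
A₂/A₁ = e^7.9903 ≈ 2952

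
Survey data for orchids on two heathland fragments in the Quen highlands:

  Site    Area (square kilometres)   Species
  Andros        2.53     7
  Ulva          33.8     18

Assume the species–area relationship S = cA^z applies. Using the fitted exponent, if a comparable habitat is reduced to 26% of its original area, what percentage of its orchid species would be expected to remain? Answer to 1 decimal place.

z = ln(18/7) / ln(33.8/2.53) = 0.9445 / 2.5922 = 0.3643
S_new/S_old = (A_new/A_old)^z = 0.26^0.3643 = exp(0.3643 × -1.3471) = 0.6121

61.2%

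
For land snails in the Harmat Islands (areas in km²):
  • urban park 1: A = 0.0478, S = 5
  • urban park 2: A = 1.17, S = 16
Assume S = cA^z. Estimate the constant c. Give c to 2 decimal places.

z = ln(S₂/S₁) / ln(A₂/A₁) = ln(16/5) / ln(1.17/0.0478) = 1.1632 / 3.1977 = 0.3637
c = S₁ / A₁^z = 5 / 0.0478^0.3637 = 5 / 0.3309 = 15.11

15.11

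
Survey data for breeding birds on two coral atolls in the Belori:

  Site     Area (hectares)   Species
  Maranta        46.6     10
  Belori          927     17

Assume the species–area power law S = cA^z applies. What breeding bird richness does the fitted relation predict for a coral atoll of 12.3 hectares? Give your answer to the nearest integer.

8

z = ln(17/10) / ln(927/46.6) = 0.5306 / 2.9904 = 0.1774
c = 10 / 46.6^0.1774 = 10 / 1.977 = 5.058
S₃ = 5.058 × 12.3^0.1774 = 5.058 × 1.561 ≈ 7.895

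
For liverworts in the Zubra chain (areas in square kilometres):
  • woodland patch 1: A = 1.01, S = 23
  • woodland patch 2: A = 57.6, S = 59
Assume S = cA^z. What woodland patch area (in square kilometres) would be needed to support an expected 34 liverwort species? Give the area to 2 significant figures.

z = ln(59/23) / ln(57.6/1.01) = 0.9420 / 4.0436 = 0.2330
c = 23 / 1.01^0.2330 = 23 / 1.002 = 22.95
A = (34/22.95)^(1/0.2330) ⇒ ln A = ln(1.482)/0.2330 = 1.6877
A = e^1.6877 ≈ 5.407 square kilometres

5.4 square kilometres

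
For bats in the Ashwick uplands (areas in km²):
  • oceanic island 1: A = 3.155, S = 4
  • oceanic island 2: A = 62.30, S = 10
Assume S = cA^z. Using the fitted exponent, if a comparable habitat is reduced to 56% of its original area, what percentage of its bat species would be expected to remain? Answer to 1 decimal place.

z = ln(10/4) / ln(62.3/3.155) = 0.9163 / 2.9830 = 0.3072
S_new/S_old = (A_new/A_old)^z = 0.56^0.3072 = exp(0.3072 × -0.5798) = 0.8369

83.7%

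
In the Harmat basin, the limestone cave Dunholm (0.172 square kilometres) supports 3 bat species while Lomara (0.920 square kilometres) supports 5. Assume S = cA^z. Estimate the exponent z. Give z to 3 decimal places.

0.305

Taking logs: ln S = ln c + z ln A, so z = (ln S₂ − ln S₁)/(ln A₂ − ln A₁).
z = ln(5/3) / ln(0.92/0.172) = ln(1.667) / ln(5.349) = 0.5108 / 1.6769 = 0.3046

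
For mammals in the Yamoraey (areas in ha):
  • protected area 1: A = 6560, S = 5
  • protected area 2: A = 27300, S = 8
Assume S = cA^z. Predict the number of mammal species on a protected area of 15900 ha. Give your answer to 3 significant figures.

6.69

z = ln(8/5) / ln(27300/6560) = 0.4700 / 1.4259 = 0.3296
c = 5 / 6560^0.3296 = 5 / 18.12 = 0.276
S₃ = 0.276 × 15900^0.3296 = 0.276 × 24.26 ≈ 6.694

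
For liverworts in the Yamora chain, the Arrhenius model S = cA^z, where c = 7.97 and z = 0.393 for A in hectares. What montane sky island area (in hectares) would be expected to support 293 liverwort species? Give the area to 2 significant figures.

9600 hectares

293 = 7.97 × A^0.393  ⇒  A^0.393 = 293/7.97 = 36.76
ln A = ln(36.76) / 0.393 = 3.6045 / 0.393 = 9.1717
A = e^9.1717 ≈ 9621 hectares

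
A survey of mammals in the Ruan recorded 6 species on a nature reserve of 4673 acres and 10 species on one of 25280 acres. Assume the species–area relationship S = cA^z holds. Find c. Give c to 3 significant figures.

0.465

z = ln(S₂/S₁) / ln(A₂/A₁) = ln(10/6) / ln(25280/4673) = 0.5108 / 1.6882 = 0.3026
c = S₁ / A₁^z = 6 / 4673^0.3026 = 6 / 12.89 = 0.4654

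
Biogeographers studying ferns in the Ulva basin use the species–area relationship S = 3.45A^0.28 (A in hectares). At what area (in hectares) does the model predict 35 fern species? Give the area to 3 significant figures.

35 = 3.45 × A^0.28  ⇒  A^0.28 = 35/3.45 = 10.14
ln A = ln(10.14) / 0.28 = 2.3170 / 0.28 = 8.2749
A = e^8.2749 ≈ 3924 hectares

3920 hectares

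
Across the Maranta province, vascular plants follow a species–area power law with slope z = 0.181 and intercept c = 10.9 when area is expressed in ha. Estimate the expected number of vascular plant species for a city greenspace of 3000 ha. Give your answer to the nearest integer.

S = 10.9 × 3000^0.181 = 10.9 × 4.26 ≈ 46.43

46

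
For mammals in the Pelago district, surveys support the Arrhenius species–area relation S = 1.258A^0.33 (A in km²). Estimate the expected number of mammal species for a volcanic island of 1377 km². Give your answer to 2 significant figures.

S = 1.258 × 1377^0.33
ln S = ln 1.258 + 0.33 × ln 1377 = 0.2295 + 0.33 × 7.2277 = 2.6147
S = e^2.6147 ≈ 13.66

14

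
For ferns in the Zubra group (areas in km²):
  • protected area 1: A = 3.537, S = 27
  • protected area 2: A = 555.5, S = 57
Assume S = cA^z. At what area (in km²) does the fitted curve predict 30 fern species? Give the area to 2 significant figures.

7.2 km²

z = ln(57/27) / ln(555.5/3.537) = 0.7472 / 5.0566 = 0.1478
c = 27 / 3.537^0.1478 = 27 / 1.205 = 22.4
A = (30/22.4)^(1/0.1478) ⇒ ln A = ln(1.339)/0.1478 = 1.9763
A = e^1.9763 ≈ 7.216 km²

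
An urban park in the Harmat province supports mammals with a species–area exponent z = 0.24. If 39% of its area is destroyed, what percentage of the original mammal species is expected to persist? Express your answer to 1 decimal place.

88.8%

S_new/S_old = (A_new/A_old)^z = 0.61^0.24
= exp(0.24 × ln 0.61) = exp(0.24 × -0.4943) = exp(-0.1186) ≈ 0.8881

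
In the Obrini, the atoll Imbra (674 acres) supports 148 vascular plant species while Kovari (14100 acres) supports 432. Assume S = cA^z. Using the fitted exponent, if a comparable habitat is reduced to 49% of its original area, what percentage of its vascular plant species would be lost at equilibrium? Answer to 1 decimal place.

z = ln(432/148) / ln(14100/674) = 1.0712 / 3.0407 = 0.3523
S_new/S_old = (A_new/A_old)^z = 0.49^0.3523 = exp(0.3523 × -0.7133) = 0.7778
Fraction lost = 1 − 0.7778 = 0.2222

22.2%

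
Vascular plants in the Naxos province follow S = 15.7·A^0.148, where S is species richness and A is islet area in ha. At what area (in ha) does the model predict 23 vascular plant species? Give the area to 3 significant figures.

23 = 15.7 × A^0.148  ⇒  A^0.148 = 23/15.7 = 1.465
ln A = ln(1.465) / 0.148 = 0.3818 / 0.148 = 2.5800
A = e^2.5800 ≈ 13.2 ha

13.2 ha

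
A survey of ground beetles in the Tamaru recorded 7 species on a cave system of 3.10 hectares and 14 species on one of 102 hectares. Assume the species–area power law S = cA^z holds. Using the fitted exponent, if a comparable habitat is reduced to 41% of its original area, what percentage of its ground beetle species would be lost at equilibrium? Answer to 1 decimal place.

z = ln(14/7) / ln(102/3.1) = 0.6931 / 3.4936 = 0.1984
S_new/S_old = (A_new/A_old)^z = 0.41^0.1984 = exp(0.1984 × -0.8916) = 0.8379
Fraction lost = 1 − 0.8379 = 0.1621

16.2%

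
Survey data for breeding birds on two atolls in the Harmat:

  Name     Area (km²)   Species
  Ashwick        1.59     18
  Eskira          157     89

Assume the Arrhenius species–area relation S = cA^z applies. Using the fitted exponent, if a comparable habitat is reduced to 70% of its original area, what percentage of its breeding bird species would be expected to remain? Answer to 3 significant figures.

z = ln(89/18) / ln(157/1.59) = 1.5983 / 4.5925 = 0.3480
S_new/S_old = (A_new/A_old)^z = 0.7^0.3480 = exp(0.3480 × -0.3567) = 0.8833

88.3%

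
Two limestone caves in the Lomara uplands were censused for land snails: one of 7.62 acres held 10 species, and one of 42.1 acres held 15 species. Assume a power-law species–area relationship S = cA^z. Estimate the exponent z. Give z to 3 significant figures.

Taking logs: ln S = ln c + z ln A, so z = (ln S₂ − ln S₁)/(ln A₂ − ln A₁).
z = ln(15/10) / ln(42.1/7.62) = ln(1.5) / ln(5.525) = 0.4055 / 1.7093 = 0.2372

0.237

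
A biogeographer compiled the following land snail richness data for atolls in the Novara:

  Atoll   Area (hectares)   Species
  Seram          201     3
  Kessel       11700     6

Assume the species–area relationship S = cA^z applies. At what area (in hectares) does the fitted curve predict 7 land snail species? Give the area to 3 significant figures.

z = ln(6/3) / ln(11700/201) = 0.6931 / 4.0640 = 0.1706
c = 3 / 201^0.1706 = 3 / 2.471 = 1.214
A = (7/1.214)^(1/0.1706) ⇒ ln A = ln(5.765)/0.1706 = 10.2712
A = e^10.2712 ≈ 28887 hectares

28900 hectares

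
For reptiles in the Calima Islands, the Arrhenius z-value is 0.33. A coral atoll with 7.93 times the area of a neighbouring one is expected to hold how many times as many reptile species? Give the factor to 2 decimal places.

1.98

S₂/S₁ = (A₂/A₁)^z = 7.93^0.33
ln(S₂/S₁) = 0.33 × ln 7.93 = 0.33 × 2.0707 = 0.6833
S₂/S₁ = e^0.6833 ≈ 1.98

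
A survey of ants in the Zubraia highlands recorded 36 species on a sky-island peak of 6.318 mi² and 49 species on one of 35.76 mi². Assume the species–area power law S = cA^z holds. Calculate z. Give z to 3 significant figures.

Taking logs: ln S = ln c + z ln A, so z = (ln S₂ − ln S₁)/(ln A₂ − ln A₁).
z = ln(49/36) / ln(35.76/6.318) = ln(1.361) / ln(5.66) = 0.3083 / 1.7334 = 0.1779

0.178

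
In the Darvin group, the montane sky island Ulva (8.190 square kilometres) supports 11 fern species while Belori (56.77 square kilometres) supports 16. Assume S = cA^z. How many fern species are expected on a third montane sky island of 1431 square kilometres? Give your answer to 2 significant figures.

z = ln(16/11) / ln(56.77/8.19) = 0.3747 / 1.9361 = 0.1935
c = 11 / 8.19^0.1935 = 11 / 1.502 = 7.322
S₃ = 7.322 × 1431^0.1935 = 7.322 × 4.08 ≈ 29.88

30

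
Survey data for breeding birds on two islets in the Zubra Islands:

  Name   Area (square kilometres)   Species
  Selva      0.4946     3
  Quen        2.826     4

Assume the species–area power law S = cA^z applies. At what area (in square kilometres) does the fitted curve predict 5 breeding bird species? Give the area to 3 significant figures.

10.9 square kilometres

z = ln(4/3) / ln(2.826/0.4946) = 0.2877 / 1.7429 = 0.1651
c = 3 / 0.4946^0.1651 = 3 / 0.8903 = 3.37
A = (5/3.37)^(1/0.1651) ⇒ ln A = ln(1.484)/0.1651 = 2.3907
A = e^2.3907 ≈ 10.92 square kilometres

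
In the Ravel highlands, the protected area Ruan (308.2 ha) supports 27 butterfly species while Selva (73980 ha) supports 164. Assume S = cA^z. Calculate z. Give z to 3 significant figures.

0.329

Taking logs: ln S = ln c + z ln A, so z = (ln S₂ − ln S₁)/(ln A₂ − ln A₁).
z = ln(164/27) / ln(73980/308.2) = ln(6.074) / ln(240) = 1.8040 / 5.4808 = 0.3292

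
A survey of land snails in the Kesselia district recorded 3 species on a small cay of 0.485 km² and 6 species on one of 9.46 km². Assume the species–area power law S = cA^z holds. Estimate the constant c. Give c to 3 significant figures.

z = ln(S₂/S₁) / ln(A₂/A₁) = ln(6/3) / ln(9.46/0.485) = 0.6931 / 2.9707 = 0.2333
c = S₁ / A₁^z = 3 / 0.485^0.2333 = 3 / 0.8446 = 3.552

3.55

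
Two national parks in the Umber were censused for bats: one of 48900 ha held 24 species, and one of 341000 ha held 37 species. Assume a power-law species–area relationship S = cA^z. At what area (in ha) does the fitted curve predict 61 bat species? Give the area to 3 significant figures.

z = ln(37/24) / ln(341000/48900) = 0.4329 / 1.9421 = 0.2229
c = 24 / 48900^0.2229 = 24 / 11.1 = 2.163
A = (61/2.163)^(1/0.2229) ⇒ ln A = ln(28.2)/0.2229 = 14.9828
A = e^14.9828 ≈ 3213142 ha

3210000 ha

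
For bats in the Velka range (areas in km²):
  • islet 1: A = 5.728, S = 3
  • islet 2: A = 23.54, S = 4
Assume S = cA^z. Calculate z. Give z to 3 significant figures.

Taking logs: ln S = ln c + z ln A, so z = (ln S₂ − ln S₁)/(ln A₂ − ln A₁).
z = ln(4/3) / ln(23.54/5.728) = ln(1.333) / ln(4.11) = 0.2877 / 1.4133 = 0.2035

0.204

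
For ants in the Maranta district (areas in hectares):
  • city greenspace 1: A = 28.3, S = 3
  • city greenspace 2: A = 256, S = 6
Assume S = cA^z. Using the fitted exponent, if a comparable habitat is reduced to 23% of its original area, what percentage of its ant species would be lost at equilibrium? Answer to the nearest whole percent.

37%

z = ln(6/3) / ln(256/28.3) = 0.6931 / 2.2023 = 0.3147
S_new/S_old = (A_new/A_old)^z = 0.23^0.3147 = exp(0.3147 × -1.4697) = 0.6297
Fraction lost = 1 − 0.6297 = 0.3703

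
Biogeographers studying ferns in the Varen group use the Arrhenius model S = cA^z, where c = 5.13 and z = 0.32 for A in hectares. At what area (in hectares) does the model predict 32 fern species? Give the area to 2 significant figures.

32 = 5.13 × A^0.32  ⇒  A^0.32 = 32/5.13 = 6.238
ln A = ln(6.238) / 0.32 = 1.8306 / 0.32 = 5.7207
A = e^5.7207 ≈ 305.1 hectares

310 hectares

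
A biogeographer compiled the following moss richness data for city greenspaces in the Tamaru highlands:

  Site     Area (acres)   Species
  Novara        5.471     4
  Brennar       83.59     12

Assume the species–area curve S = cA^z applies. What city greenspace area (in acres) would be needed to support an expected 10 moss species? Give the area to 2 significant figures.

z = ln(12/4) / ln(83.59/5.471) = 1.0986 / 2.7265 = 0.4029
c = 4 / 5.471^0.4029 = 4 / 1.983 = 2.017
A = (10/2.017)^(1/0.4029) ⇒ ln A = ln(4.958)/0.4029 = 3.9735
A = e^3.9735 ≈ 53.17 acres

53 acres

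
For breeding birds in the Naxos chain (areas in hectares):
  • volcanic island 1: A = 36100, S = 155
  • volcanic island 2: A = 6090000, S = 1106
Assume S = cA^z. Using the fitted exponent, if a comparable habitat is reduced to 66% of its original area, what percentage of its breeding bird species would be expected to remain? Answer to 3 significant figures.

85.3%

z = ln(1106/155) / ln(6090000/36100) = 1.9651 / 5.1281 = 0.3832
S_new/S_old = (A_new/A_old)^z = 0.66^0.3832 = exp(0.3832 × -0.4155) = 0.8528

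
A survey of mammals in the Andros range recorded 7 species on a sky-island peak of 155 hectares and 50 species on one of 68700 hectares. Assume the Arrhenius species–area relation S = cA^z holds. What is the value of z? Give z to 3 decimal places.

0.323

Taking logs: ln S = ln c + z ln A, so z = (ln S₂ − ln S₁)/(ln A₂ − ln A₁).
z = ln(50/7) / ln(68700/155) = ln(7.143) / ln(443.2) = 1.9661 / 6.0941 = 0.3226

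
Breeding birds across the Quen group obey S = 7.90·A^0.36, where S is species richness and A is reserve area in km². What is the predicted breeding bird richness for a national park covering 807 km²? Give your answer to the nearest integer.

S = 7.9 × 807^0.36 = 7.9 × 11.13 ≈ 87.92

88 species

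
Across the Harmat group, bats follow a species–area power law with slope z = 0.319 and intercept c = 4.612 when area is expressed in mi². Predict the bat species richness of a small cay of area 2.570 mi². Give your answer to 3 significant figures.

S = 4.612 × 2.57^0.319
ln S = ln 4.612 + 0.319 × ln 2.57 = 1.5287 + 0.319 × 0.9439 = 1.8298
S = e^1.8298 ≈ 6.232

6.23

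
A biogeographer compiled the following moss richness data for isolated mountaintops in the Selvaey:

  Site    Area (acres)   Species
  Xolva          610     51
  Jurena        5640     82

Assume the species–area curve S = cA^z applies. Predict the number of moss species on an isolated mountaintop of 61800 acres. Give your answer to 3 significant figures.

137

z = ln(82/51) / ln(5640/610) = 0.4749 / 2.2242 = 0.2135
c = 51 / 610^0.2135 = 51 / 3.933 = 12.97
S₃ = 12.97 × 61800^0.2135 = 12.97 × 10.54 ≈ 136.7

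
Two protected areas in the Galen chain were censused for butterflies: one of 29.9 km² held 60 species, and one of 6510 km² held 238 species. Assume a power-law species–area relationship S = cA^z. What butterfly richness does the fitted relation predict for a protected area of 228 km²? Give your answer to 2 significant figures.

z = ln(238/60) / ln(6510/29.9) = 1.3779 / 5.3832 = 0.2560
c = 60 / 29.9^0.2560 = 60 / 2.386 = 25.14
S₃ = 25.14 × 228^0.2560 = 25.14 × 4.014 ≈ 100.9

100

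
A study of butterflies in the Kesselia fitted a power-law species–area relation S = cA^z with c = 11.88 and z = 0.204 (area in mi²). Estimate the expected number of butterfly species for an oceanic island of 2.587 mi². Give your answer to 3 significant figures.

14.4

S = 11.88 × 2.587^0.204 = 11.88 × 1.214 ≈ 14.42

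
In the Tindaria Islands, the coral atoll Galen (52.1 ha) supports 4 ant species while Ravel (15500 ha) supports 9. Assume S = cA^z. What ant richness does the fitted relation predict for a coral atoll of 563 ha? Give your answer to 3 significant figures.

z = ln(9/4) / ln(15500/52.1) = 0.8109 / 5.6954 = 0.1424
c = 4 / 52.1^0.1424 = 4 / 1.756 = 2.278
S₃ = 2.278 × 563^0.1424 = 2.278 × 2.464 ≈ 5.614

5.61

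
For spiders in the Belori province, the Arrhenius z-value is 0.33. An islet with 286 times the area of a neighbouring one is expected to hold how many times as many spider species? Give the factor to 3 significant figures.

S₂/S₁ = (A₂/A₁)^z = 286^0.33
ln(S₂/S₁) = 0.33 × ln 286 = 0.33 × 5.6560 = 1.8665
S₂/S₁ = e^1.8665 ≈ 6.465

6.47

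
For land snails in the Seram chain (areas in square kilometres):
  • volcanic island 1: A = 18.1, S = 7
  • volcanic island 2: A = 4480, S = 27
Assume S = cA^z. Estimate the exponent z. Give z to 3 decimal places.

0.245

Taking logs: ln S = ln c + z ln A, so z = (ln S₂ − ln S₁)/(ln A₂ − ln A₁).
z = ln(27/7) / ln(4480/18.1) = ln(3.857) / ln(247.5) = 1.3499 / 5.5115 = 0.2449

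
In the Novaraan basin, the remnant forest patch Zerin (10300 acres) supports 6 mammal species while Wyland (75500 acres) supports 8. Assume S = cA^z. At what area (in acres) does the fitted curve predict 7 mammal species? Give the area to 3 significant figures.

z = ln(8/6) / ln(75500/10300) = 0.2877 / 1.9920 = 0.1444
c = 6 / 10300^0.1444 = 6 / 3.798 = 1.58
A = (7/1.58)^(1/0.1444) ⇒ ln A = ln(4.431)/0.1444 = 10.3073
A = e^10.3073 ≈ 29950 acres

29900 acres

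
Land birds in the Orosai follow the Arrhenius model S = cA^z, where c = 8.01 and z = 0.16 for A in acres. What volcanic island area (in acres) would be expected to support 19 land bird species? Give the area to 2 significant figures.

19 = 8.01 × A^0.16  ⇒  A^0.16 = 19/8.01 = 2.372
ln A = ln(2.372) / 0.16 = 0.8637 / 0.16 = 5.3984
A = e^5.3984 ≈ 221.1 acres

220 acres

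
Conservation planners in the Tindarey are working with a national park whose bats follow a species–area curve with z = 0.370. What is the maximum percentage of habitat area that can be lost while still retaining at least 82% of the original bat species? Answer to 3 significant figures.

41.5%

Need (A_new/A_old)^0.37 = 0.82, so A_new/A_old = 0.82^(1/0.37) = 0.82^2.703
ln(A_new/A_old) = ln 0.82 / 0.37 = -0.1985 / 0.37 = -0.5364
A_new/A_old = e^-0.5364 ≈ 0.5849
Fraction that can be lost = 1 − 0.5849 = 0.4151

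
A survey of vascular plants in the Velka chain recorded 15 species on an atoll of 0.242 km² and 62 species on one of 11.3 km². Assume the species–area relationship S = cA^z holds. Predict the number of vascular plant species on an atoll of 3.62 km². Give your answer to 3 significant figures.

z = ln(62/15) / ln(11.3/0.242) = 1.4191 / 3.8436 = 0.3692
c = 15 / 0.242^0.3692 = 15 / 0.5922 = 25.33
S₃ = 25.33 × 3.62^0.3692 = 25.33 × 1.608 ≈ 40.73

40.7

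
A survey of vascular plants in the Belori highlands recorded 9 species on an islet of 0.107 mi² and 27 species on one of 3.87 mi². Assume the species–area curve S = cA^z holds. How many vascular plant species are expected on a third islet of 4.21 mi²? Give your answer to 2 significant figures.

28

z = ln(27/9) / ln(3.87/0.107) = 1.0986 / 3.5882 = 0.3062
c = 9 / 0.107^0.3062 = 9 / 0.5045 = 17.84
S₃ = 17.84 × 4.21^0.3062 = 17.84 × 1.553 ≈ 27.71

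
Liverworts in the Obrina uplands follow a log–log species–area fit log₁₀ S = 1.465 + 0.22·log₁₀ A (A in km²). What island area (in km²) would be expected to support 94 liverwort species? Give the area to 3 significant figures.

94 = 29.17 × A^0.22  ⇒  A^0.22 = 94/29.17 = 3.222
ln A = ln(3.222) / 0.22 = 1.1700 / 0.22 = 5.3182
A = e^5.3182 ≈ 204 km²

204 km²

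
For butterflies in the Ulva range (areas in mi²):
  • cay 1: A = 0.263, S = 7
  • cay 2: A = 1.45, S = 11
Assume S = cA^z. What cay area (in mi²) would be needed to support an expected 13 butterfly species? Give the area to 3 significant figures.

2.73 mi²

z = ln(11/7) / ln(1.45/0.263) = 0.4520 / 1.7072 = 0.2648
c = 7 / 0.263^0.2648 = 7 / 0.7021 = 9.969
A = (13/9.969)^(1/0.2648) ⇒ ln A = ln(1.304)/0.2648 = 1.0025
A = e^1.0025 ≈ 2.725 mi²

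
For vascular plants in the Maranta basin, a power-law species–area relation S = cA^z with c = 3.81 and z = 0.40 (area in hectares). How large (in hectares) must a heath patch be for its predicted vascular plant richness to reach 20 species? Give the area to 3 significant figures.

20 = 3.81 × A^0.4  ⇒  A^0.4 = 20/3.81 = 5.249
ln A = ln(5.249) / 0.4 = 1.6581 / 0.4 = 4.1453
A = e^4.1453 ≈ 63.13 hectares

63.1 hectares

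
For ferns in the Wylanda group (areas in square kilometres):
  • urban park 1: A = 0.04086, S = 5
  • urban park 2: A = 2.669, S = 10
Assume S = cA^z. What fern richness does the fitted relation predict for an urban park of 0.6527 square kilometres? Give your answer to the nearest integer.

z = ln(10/5) / ln(2.669/0.04086) = 0.6931 / 4.1793 = 0.1659
c = 5 / 0.04086^0.1659 = 5 / 0.5884 = 8.497
S₃ = 8.497 × 0.6527^0.1659 = 8.497 × 0.9317 ≈ 7.917

8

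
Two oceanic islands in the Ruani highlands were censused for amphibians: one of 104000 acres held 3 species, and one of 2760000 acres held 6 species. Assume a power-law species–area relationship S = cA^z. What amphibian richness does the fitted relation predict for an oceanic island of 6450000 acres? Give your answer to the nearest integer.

7

z = ln(6/3) / ln(2760000/104000) = 0.6931 / 3.2786 = 0.2114
c = 3 / 104000^0.2114 = 3 / 11.5 = 0.2609
S₃ = 0.2609 × 6450000^0.2114 = 0.2609 × 27.52 ≈ 7.179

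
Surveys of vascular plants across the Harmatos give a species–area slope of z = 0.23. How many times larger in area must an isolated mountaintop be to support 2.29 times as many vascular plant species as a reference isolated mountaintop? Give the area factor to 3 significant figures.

(A₂/A₁)^0.23 = 2.29, so A₂/A₁ = 2.29^(1/0.23) = 2.29^4.348
ln(A₂/A₁) = ln 2.29 / 0.23 = 0.8286 / 0.23 = 3.6024
A₂/A₁ = e^3.6024 ≈ 36.69

36.7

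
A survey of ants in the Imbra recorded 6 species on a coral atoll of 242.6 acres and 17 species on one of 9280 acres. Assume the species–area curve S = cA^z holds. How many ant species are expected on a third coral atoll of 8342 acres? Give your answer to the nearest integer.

16

z = ln(17/6) / ln(9280/242.6) = 1.0415 / 3.6442 = 0.2858
c = 6 / 242.6^0.2858 = 6 / 4.804 = 1.249
S₃ = 1.249 × 8342^0.2858 = 1.249 × 13.2 ≈ 16.49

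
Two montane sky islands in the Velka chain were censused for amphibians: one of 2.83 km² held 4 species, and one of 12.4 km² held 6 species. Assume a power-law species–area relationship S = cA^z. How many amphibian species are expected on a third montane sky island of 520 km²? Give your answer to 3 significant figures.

z = ln(6/4) / ln(12.4/2.83) = 0.4055 / 1.4774 = 0.2744
c = 4 / 2.83^0.2744 = 4 / 1.33 = 3.007
S₃ = 3.007 × 520^0.2744 = 3.007 × 5.564 ≈ 16.73

16.7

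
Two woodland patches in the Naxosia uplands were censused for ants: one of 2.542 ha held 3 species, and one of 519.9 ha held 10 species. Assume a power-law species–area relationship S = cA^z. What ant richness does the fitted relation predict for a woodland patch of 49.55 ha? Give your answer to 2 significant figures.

5.9

z = ln(10/3) / ln(519.9/2.542) = 1.2040 / 5.3207 = 0.2263
c = 3 / 2.542^0.2263 = 3 / 1.235 = 2.429
S₃ = 2.429 × 49.55^0.2263 = 2.429 × 2.419 ≈ 5.875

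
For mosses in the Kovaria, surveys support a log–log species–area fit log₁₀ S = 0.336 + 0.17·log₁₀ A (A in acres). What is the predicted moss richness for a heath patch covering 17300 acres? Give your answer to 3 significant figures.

S = 2.168 × 17300^0.17 = 2.168 × 5.254 ≈ 11.39

11.4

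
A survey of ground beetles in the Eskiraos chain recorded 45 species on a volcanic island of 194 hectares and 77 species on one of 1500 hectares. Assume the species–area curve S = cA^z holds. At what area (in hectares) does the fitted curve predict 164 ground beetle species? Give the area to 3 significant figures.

z = ln(77/45) / ln(1500/194) = 0.5371 / 2.0454 = 0.2626
c = 45 / 194^0.2626 = 45 / 3.989 = 11.28
A = (164/11.28)^(1/0.2626) ⇒ ln A = ln(14.54)/0.2626 = 10.1922
A = e^10.1922 ≈ 26694 hectares

26700 hectares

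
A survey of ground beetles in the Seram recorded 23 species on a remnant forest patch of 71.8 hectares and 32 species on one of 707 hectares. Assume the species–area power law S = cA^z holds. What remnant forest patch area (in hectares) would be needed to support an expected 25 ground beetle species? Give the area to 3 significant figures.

128 hectares

z = ln(32/23) / ln(707/71.8) = 0.3302 / 2.2871 = 0.1444
c = 23 / 71.8^0.1444 = 23 / 1.854 = 12.41
A = (25/12.41)^(1/0.1444) ⇒ ln A = ln(2.015)/0.1444 = 4.8514
A = e^4.8514 ≈ 127.9 hectares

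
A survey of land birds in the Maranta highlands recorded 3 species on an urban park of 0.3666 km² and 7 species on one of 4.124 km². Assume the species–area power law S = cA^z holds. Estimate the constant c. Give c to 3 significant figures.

z = ln(S₂/S₁) / ln(A₂/A₁) = ln(7/3) / ln(4.124/0.3666) = 0.8473 / 2.4203 = 0.3501
c = S₁ / A₁^z = 3 / 0.3666^0.3501 = 3 / 0.7038 = 4.263

4.26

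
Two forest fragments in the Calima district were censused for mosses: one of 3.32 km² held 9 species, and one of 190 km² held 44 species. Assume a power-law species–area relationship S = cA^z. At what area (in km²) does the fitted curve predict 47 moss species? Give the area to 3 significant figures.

z = ln(44/9) / ln(190/3.32) = 1.5870 / 4.0471 = 0.3921
c = 9 / 3.32^0.3921 = 9 / 1.601 = 5.622
A = (47/5.622)^(1/0.3921) ⇒ ln A = ln(8.36)/0.3921 = 5.4152
A = e^5.4152 ≈ 224.8 km²

225 km²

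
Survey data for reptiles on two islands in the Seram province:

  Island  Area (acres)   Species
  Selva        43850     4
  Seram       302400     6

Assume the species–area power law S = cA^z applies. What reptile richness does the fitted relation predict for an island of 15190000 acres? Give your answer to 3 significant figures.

z = ln(6/4) / ln(302400/43850) = 0.4055 / 1.9310 = 0.2100
c = 4 / 43850^0.2100 = 4 / 9.434 = 0.424
S₃ = 0.424 × 15190000^0.2100 = 0.424 × 32.21 ≈ 13.66

13.7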